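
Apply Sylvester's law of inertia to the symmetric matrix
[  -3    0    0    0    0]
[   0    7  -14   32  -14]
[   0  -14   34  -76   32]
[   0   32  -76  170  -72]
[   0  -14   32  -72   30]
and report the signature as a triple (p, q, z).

Answer: (2, 3, 0)

Derivation:
step 0: pivot -3 → sign −
step 1: pivot 7 → sign +
step 2: pivot 6 → sign +
step 3: pivot -2/7 → sign −
step 4: pivot -2/3 → sign −
signature = (2, 3, 0)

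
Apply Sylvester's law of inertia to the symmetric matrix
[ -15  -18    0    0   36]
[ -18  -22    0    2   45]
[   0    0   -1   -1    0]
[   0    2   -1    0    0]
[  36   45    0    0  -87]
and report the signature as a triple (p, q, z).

step 0: pivot -15 → sign −
step 1: pivot -2/5 → sign −
step 2: pivot -1 → sign −
step 3: pivot 11 → sign +
step 4: pivot 3/22 → sign +
signature = (2, 3, 0)

Answer: (2, 3, 0)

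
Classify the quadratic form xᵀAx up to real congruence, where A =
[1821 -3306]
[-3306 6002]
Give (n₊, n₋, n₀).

step 0: pivot 1821 → sign +
step 1: pivot 2/607 → sign +
signature = (2, 0, 0)

Answer: (2, 0, 0)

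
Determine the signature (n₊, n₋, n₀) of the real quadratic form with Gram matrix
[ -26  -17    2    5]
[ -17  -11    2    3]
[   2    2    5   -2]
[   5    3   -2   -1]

Answer: (2, 2, 0)

Derivation:
step 0: pivot -26 → sign −
step 1: pivot 3/26 → sign +
step 2: pivot 1 → sign +
step 3: pivot -2/3 → sign −
signature = (2, 2, 0)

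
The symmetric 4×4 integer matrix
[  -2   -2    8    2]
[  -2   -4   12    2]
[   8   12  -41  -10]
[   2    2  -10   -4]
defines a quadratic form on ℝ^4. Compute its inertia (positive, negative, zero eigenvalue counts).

step 0: pivot -2 → sign −
step 1: pivot -2 → sign −
step 2: pivot -1 → sign −
step 3: pivot 2 → sign +
signature = (1, 3, 0)

Answer: (1, 3, 0)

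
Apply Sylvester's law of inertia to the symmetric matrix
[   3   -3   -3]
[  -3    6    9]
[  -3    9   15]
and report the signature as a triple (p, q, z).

Answer: (2, 0, 1)

Derivation:
step 0: pivot 3 → sign +
step 1: pivot 3 → sign +
step 2: row/col 2 already zero → sign 0
signature = (2, 0, 1)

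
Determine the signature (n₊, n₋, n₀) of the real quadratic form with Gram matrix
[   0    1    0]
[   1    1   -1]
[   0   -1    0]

Answer: (1, 1, 1)

Derivation:
step 0: pivot 1 → sign +
step 1: pivot -1 → sign −
step 2: row/col 2 already zero → sign 0
signature = (1, 1, 1)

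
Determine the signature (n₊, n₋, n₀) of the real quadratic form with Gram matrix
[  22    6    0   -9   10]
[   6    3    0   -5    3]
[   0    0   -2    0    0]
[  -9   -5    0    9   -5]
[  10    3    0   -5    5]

Answer: (4, 1, 0)

Derivation:
step 0: pivot 22 → sign +
step 1: pivot 15/11 → sign +
step 2: pivot -2 → sign −
step 3: pivot 17/30 → sign +
step 4: pivot 2/17 → sign +
signature = (4, 1, 0)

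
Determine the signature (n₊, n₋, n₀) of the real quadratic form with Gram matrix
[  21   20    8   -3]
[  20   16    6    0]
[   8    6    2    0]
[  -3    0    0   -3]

Answer: (1, 2, 1)

Derivation:
step 0: pivot 21 → sign +
step 1: pivot -64/21 → sign −
step 2: pivot -3/16 → sign −
step 3: row/col 3 already zero → sign 0
signature = (1, 2, 1)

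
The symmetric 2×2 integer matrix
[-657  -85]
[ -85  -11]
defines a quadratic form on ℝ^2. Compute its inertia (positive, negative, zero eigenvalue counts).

step 0: pivot -657 → sign −
step 1: pivot -2/657 → sign −
signature = (0, 2, 0)

Answer: (0, 2, 0)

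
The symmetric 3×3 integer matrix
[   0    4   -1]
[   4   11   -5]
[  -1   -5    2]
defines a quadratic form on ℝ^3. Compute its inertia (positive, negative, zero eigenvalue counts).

step 0: pivot 11 → sign +
step 1: pivot -16/11 → sign −
step 2: pivot 3/16 → sign +
signature = (2, 1, 0)

Answer: (2, 1, 0)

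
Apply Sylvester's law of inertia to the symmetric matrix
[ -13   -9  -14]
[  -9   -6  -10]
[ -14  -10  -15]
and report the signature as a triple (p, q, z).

Answer: (1, 2, 0)

Derivation:
step 0: pivot -13 → sign −
step 1: pivot 3/13 → sign +
step 2: pivot -1/3 → sign −
signature = (1, 2, 0)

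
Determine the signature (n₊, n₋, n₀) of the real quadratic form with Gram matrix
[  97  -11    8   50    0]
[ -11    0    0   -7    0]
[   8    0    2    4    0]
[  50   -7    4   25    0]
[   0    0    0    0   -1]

Answer: (3, 2, 0)

Derivation:
step 0: pivot 97 → sign +
step 1: pivot -121/97 → sign −
step 2: pivot 2 → sign +
step 3: pivot 6/121 → sign +
step 4: pivot -1 → sign −
signature = (3, 2, 0)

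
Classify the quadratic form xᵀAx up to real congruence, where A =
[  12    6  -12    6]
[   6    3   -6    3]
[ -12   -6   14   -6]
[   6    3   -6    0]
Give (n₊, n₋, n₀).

Answer: (2, 1, 1)

Derivation:
step 0: pivot 12 → sign +
step 1: pivot 2 → sign +
step 2: pivot -3 → sign −
step 3: row/col 3 already zero → sign 0
signature = (2, 1, 1)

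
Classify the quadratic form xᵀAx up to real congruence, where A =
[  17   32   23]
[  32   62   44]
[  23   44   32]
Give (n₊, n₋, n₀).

step 0: pivot 17 → sign +
step 1: pivot 30/17 → sign +
step 2: pivot 3/5 → sign +
signature = (3, 0, 0)

Answer: (3, 0, 0)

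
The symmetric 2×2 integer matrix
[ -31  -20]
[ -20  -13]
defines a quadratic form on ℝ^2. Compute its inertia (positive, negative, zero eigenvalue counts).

step 0: pivot -31 → sign −
step 1: pivot -3/31 → sign −
signature = (0, 2, 0)

Answer: (0, 2, 0)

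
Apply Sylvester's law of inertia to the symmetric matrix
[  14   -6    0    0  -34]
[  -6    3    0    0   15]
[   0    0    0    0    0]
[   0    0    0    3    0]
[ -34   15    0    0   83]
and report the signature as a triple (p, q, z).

Answer: (3, 0, 2)

Derivation:
step 0: pivot 14 → sign +
step 1: pivot 3/7 → sign +
step 2: pivot 3 → sign +
step 3: row/col 3 already zero → sign 0
step 4: row/col 4 already zero → sign 0
signature = (3, 0, 2)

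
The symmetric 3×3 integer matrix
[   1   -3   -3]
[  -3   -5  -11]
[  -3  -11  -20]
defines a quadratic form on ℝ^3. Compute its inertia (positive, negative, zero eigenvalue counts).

step 0: pivot 1 → sign +
step 1: pivot -14 → sign −
step 2: pivot -3/7 → sign −
signature = (1, 2, 0)

Answer: (1, 2, 0)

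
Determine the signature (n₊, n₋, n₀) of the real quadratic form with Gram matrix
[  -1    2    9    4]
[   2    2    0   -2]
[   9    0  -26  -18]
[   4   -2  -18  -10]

step 0: pivot -1 → sign −
step 1: pivot 6 → sign +
step 2: pivot 1 → sign +
step 3: row/col 3 already zero → sign 0
signature = (2, 1, 1)

Answer: (2, 1, 1)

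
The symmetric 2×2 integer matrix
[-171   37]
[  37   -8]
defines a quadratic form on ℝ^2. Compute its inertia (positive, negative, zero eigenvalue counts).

step 0: pivot -171 → sign −
step 1: pivot 1/171 → sign +
signature = (1, 1, 0)

Answer: (1, 1, 0)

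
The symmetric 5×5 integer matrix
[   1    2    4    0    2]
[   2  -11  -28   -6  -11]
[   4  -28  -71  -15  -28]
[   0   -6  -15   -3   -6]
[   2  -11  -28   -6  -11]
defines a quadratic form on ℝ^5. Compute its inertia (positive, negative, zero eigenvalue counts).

Answer: (1, 2, 2)

Derivation:
step 0: pivot 1 → sign +
step 1: pivot -15 → sign −
step 2: pivot -3/5 → sign −
step 3: row/col 3 already zero → sign 0
step 4: row/col 4 already zero → sign 0
signature = (1, 2, 2)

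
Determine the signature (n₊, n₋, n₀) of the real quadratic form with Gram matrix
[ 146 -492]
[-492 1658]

Answer: (2, 0, 0)

Derivation:
step 0: pivot 146 → sign +
step 1: pivot 2/73 → sign +
signature = (2, 0, 0)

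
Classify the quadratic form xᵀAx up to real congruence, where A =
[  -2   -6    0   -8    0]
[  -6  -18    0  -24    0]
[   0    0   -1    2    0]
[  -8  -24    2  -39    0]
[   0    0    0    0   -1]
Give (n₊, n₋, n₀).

Answer: (0, 4, 1)

Derivation:
step 0: pivot -2 → sign −
step 1: pivot -1 → sign −
step 2: pivot -3 → sign −
step 3: pivot -1 → sign −
step 4: row/col 4 already zero → sign 0
signature = (0, 4, 1)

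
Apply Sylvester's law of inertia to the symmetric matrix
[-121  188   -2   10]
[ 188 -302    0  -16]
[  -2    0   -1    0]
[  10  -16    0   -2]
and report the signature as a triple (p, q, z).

step 0: pivot -121 → sign −
step 1: pivot -1198/121 → sign −
step 2: pivot 5/599 → sign +
step 3: pivot -6/5 → sign −
signature = (1, 3, 0)

Answer: (1, 3, 0)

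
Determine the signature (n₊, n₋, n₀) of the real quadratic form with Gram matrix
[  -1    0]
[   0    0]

step 0: pivot -1 → sign −
step 1: row/col 1 already zero → sign 0
signature = (0, 1, 1)

Answer: (0, 1, 1)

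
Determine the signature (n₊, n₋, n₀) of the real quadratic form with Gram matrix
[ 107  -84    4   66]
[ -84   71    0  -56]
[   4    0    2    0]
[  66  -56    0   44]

step 0: pivot 107 → sign +
step 1: pivot 541/107 → sign +
step 2: pivot -54/541 → sign −
step 3: row/col 3 already zero → sign 0
signature = (2, 1, 1)

Answer: (2, 1, 1)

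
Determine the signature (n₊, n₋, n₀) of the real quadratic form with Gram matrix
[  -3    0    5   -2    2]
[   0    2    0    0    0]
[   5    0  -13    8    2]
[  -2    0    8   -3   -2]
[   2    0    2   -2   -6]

step 0: pivot -3 → sign −
step 1: pivot 2 → sign +
step 2: pivot -14/3 → sign −
step 3: pivot 3 → sign +
step 4: pivot 2/21 → sign +
signature = (3, 2, 0)

Answer: (3, 2, 0)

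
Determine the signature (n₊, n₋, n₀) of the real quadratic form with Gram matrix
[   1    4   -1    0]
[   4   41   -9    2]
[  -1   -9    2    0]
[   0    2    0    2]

Answer: (3, 1, 0)

Derivation:
step 0: pivot 1 → sign +
step 1: pivot 25 → sign +
step 2: pivot 46/25 → sign +
step 3: pivot -2/23 → sign −
signature = (3, 1, 0)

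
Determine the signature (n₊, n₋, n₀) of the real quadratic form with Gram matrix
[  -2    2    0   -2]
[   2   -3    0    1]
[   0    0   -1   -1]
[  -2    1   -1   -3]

step 0: pivot -2 → sign −
step 1: pivot -1 → sign −
step 2: pivot -1 → sign −
step 3: pivot 1 → sign +
signature = (1, 3, 0)

Answer: (1, 3, 0)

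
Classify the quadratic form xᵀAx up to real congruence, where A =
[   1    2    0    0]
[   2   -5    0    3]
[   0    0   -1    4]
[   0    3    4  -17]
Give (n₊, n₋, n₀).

Answer: (1, 2, 1)

Derivation:
step 0: pivot 1 → sign +
step 1: pivot -9 → sign −
step 2: pivot -1 → sign −
step 3: row/col 3 already zero → sign 0
signature = (1, 2, 1)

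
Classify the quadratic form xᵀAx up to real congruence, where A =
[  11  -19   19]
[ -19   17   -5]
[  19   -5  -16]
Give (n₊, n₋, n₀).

Answer: (2, 1, 0)

Derivation:
step 0: pivot 11 → sign +
step 1: pivot -174/11 → sign −
step 2: pivot 3/29 → sign +
signature = (2, 1, 0)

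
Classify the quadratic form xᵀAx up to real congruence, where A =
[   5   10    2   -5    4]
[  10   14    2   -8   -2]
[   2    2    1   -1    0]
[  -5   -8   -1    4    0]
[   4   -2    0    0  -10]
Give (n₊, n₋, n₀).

Answer: (2, 2, 1)

Derivation:
step 0: pivot 5 → sign +
step 1: pivot -6 → sign −
step 2: pivot 13/15 → sign +
step 3: pivot -6/13 → sign −
step 4: row/col 4 already zero → sign 0
signature = (2, 2, 1)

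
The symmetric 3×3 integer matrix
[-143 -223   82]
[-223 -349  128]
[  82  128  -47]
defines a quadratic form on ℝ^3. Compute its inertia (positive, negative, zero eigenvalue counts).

step 0: pivot -143 → sign −
step 1: pivot -178/143 → sign −
step 2: pivot 3/89 → sign +
signature = (1, 2, 0)

Answer: (1, 2, 0)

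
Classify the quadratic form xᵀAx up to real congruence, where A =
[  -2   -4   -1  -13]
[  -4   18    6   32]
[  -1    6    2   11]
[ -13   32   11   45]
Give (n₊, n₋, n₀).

step 0: pivot -2 → sign −
step 1: pivot 26 → sign +
step 2: pivot 1/26 → sign +
step 3: pivot -3 → sign −
signature = (2, 2, 0)

Answer: (2, 2, 0)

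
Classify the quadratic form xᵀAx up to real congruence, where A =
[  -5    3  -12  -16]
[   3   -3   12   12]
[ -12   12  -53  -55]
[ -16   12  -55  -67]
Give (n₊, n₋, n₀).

step 0: pivot -5 → sign −
step 1: pivot -6/5 → sign −
step 2: pivot -5 → sign −
step 3: pivot -6/5 → sign −
signature = (0, 4, 0)

Answer: (0, 4, 0)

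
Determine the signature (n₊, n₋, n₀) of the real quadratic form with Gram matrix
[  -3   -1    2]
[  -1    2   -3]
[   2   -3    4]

step 0: pivot -3 → sign −
step 1: pivot 7/3 → sign +
step 2: pivot -3/7 → sign −
signature = (1, 2, 0)

Answer: (1, 2, 0)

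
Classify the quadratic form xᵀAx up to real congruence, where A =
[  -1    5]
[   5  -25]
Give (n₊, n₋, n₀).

Answer: (0, 1, 1)

Derivation:
step 0: pivot -1 → sign −
step 1: row/col 1 already zero → sign 0
signature = (0, 1, 1)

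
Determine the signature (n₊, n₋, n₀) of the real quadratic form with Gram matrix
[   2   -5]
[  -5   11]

Answer: (1, 1, 0)

Derivation:
step 0: pivot 2 → sign +
step 1: pivot -3/2 → sign −
signature = (1, 1, 0)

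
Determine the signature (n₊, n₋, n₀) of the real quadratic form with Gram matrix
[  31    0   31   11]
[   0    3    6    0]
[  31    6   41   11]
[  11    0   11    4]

Answer: (3, 1, 0)

Derivation:
step 0: pivot 31 → sign +
step 1: pivot 3 → sign +
step 2: pivot -2 → sign −
step 3: pivot 3/31 → sign +
signature = (3, 1, 0)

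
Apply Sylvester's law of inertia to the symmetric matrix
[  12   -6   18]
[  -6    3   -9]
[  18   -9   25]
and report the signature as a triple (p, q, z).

step 0: pivot 12 → sign +
step 1: pivot -2 → sign −
step 2: row/col 2 already zero → sign 0
signature = (1, 1, 1)

Answer: (1, 1, 1)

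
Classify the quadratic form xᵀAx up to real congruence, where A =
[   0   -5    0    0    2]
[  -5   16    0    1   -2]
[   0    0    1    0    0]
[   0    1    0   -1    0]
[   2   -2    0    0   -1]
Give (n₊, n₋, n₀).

Answer: (3, 2, 0)

Derivation:
step 0: pivot 16 → sign +
step 1: pivot -25/16 → sign −
step 2: pivot 1 → sign +
step 3: pivot -1 → sign −
step 4: pivot 3/25 → sign +
signature = (3, 2, 0)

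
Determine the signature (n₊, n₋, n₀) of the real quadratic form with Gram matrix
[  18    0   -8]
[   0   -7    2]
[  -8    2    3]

step 0: pivot 18 → sign +
step 1: pivot -7 → sign −
step 2: pivot 1/63 → sign +
signature = (2, 1, 0)

Answer: (2, 1, 0)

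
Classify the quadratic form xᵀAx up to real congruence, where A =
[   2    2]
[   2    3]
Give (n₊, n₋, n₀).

step 0: pivot 2 → sign +
step 1: pivot 1 → sign +
signature = (2, 0, 0)

Answer: (2, 0, 0)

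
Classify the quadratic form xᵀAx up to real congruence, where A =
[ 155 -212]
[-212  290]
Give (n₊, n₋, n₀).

Answer: (2, 0, 0)

Derivation:
step 0: pivot 155 → sign +
step 1: pivot 6/155 → sign +
signature = (2, 0, 0)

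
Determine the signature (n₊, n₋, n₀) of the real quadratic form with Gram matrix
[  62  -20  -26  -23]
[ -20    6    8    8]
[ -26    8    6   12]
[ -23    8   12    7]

step 0: pivot 62 → sign +
step 1: pivot -14/31 → sign −
step 2: pivot -32/7 → sign −
step 3: pivot -1/32 → sign −
signature = (1, 3, 0)

Answer: (1, 3, 0)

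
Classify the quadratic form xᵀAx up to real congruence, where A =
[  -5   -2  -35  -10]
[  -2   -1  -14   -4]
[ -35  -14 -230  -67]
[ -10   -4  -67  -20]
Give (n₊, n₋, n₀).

Answer: (1, 3, 0)

Derivation:
step 0: pivot -5 → sign −
step 1: pivot -1/5 → sign −
step 2: pivot 15 → sign +
step 3: pivot -3/5 → sign −
signature = (1, 3, 0)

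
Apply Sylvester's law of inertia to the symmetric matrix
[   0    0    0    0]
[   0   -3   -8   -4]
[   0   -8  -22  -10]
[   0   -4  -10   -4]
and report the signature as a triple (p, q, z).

Answer: (1, 2, 1)

Derivation:
step 0: pivot -3 → sign −
step 1: pivot -2/3 → sign −
step 2: pivot 2 → sign +
step 3: row/col 3 already zero → sign 0
signature = (1, 2, 1)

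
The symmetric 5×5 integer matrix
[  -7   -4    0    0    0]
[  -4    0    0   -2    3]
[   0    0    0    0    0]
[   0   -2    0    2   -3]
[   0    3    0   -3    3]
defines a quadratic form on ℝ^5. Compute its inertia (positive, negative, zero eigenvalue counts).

Answer: (2, 2, 1)

Derivation:
step 0: pivot -7 → sign −
step 1: pivot 16/7 → sign +
step 2: pivot 1/4 → sign +
step 3: pivot -3/2 → sign −
step 4: row/col 4 already zero → sign 0
signature = (2, 2, 1)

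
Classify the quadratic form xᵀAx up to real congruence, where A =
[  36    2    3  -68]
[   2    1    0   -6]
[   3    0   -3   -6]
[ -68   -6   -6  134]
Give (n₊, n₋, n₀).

step 0: pivot 36 → sign +
step 1: pivot 8/9 → sign +
step 2: pivot -105/32 → sign −
step 3: pivot 6/35 → sign +
signature = (3, 1, 0)

Answer: (3, 1, 0)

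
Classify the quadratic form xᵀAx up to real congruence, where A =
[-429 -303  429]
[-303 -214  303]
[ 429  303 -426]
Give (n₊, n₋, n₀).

Answer: (2, 1, 0)

Derivation:
step 0: pivot -429 → sign −
step 1: pivot 1/143 → sign +
step 2: pivot 3 → sign +
signature = (2, 1, 0)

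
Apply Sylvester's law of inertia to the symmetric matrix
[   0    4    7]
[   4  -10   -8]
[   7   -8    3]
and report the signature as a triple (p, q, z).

step 0: pivot -10 → sign −
step 1: pivot 8/5 → sign +
step 2: pivot 3/8 → sign +
signature = (2, 1, 0)

Answer: (2, 1, 0)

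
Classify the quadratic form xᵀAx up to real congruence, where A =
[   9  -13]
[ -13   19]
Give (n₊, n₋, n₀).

Answer: (2, 0, 0)

Derivation:
step 0: pivot 9 → sign +
step 1: pivot 2/9 → sign +
signature = (2, 0, 0)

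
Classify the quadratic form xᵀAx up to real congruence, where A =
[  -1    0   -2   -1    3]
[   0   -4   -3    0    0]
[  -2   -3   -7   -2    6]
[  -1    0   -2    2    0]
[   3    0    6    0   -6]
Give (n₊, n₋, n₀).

step 0: pivot -1 → sign −
step 1: pivot -4 → sign −
step 2: pivot -3/4 → sign −
step 3: pivot 3 → sign +
step 4: row/col 4 already zero → sign 0
signature = (1, 3, 1)

Answer: (1, 3, 1)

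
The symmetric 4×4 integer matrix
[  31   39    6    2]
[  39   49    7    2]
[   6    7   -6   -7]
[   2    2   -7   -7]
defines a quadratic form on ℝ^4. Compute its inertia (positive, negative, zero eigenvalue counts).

step 0: pivot 31 → sign +
step 1: pivot -2/31 → sign −
step 2: pivot -5/2 → sign −
step 3: pivot 3/5 → sign +
signature = (2, 2, 0)

Answer: (2, 2, 0)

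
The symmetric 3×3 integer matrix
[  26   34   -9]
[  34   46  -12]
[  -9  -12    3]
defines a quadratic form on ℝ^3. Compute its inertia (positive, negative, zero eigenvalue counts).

Answer: (2, 1, 0)

Derivation:
step 0: pivot 26 → sign +
step 1: pivot 20/13 → sign +
step 2: pivot -3/20 → sign −
signature = (2, 1, 0)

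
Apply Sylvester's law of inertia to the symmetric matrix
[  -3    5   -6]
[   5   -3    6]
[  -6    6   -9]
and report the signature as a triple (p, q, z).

Answer: (1, 1, 1)

Derivation:
step 0: pivot -3 → sign −
step 1: pivot 16/3 → sign +
step 2: row/col 2 already zero → sign 0
signature = (1, 1, 1)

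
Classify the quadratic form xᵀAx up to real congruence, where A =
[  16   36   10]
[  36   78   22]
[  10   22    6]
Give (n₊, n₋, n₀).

step 0: pivot 16 → sign +
step 1: pivot -3 → sign −
step 2: pivot -1/6 → sign −
signature = (1, 2, 0)

Answer: (1, 2, 0)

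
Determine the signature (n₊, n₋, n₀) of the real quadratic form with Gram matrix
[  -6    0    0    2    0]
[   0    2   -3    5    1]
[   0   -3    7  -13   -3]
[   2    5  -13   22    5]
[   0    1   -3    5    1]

Answer: (2, 3, 0)

Derivation:
step 0: pivot -6 → sign −
step 1: pivot 2 → sign +
step 2: pivot 5/2 → sign +
step 3: pivot -29/15 → sign −
step 4: pivot -2/29 → sign −
signature = (2, 3, 0)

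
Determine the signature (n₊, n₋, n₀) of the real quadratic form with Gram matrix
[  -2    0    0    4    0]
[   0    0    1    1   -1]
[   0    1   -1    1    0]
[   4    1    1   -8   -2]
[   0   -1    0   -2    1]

step 0: pivot -2 → sign −
step 1: pivot -1 → sign −
step 2: pivot 1 → sign +
step 3: pivot -3 → sign −
step 4: row/col 4 already zero → sign 0
signature = (1, 3, 1)

Answer: (1, 3, 1)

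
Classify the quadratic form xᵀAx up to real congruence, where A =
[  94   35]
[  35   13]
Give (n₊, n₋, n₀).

step 0: pivot 94 → sign +
step 1: pivot -3/94 → sign −
signature = (1, 1, 0)

Answer: (1, 1, 0)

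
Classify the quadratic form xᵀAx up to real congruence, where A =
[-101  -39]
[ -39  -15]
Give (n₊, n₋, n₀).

Answer: (1, 1, 0)

Derivation:
step 0: pivot -101 → sign −
step 1: pivot 6/101 → sign +
signature = (1, 1, 0)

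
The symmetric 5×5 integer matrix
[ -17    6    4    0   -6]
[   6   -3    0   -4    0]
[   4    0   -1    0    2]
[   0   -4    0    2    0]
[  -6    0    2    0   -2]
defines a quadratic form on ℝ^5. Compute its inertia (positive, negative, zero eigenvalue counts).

step 0: pivot -17 → sign −
step 1: pivot -15/17 → sign −
step 2: pivot 11/5 → sign +
step 3: pivot 50/33 → sign +
step 4: pivot 6/25 → sign +
signature = (3, 2, 0)

Answer: (3, 2, 0)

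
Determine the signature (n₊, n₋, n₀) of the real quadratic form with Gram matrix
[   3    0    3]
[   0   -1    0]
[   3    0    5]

Answer: (2, 1, 0)

Derivation:
step 0: pivot 3 → sign +
step 1: pivot -1 → sign −
step 2: pivot 2 → sign +
signature = (2, 1, 0)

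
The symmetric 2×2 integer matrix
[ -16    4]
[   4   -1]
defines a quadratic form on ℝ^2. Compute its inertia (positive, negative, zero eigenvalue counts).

Answer: (0, 1, 1)

Derivation:
step 0: pivot -16 → sign −
step 1: row/col 1 already zero → sign 0
signature = (0, 1, 1)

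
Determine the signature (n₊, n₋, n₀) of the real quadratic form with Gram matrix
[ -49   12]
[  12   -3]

step 0: pivot -49 → sign −
step 1: pivot -3/49 → sign −
signature = (0, 2, 0)

Answer: (0, 2, 0)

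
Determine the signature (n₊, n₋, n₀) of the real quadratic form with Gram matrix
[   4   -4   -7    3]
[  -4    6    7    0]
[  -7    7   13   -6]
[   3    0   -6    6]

step 0: pivot 4 → sign +
step 1: pivot 2 → sign +
step 2: pivot 3/4 → sign +
step 3: pivot -3/2 → sign −
signature = (3, 1, 0)

Answer: (3, 1, 0)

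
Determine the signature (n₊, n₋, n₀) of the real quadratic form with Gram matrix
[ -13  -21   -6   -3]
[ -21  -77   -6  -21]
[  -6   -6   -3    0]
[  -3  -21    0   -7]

step 0: pivot -13 → sign −
step 1: pivot -560/13 → sign −
step 2: pivot 3/35 → sign +
step 3: pivot -1/4 → sign −
signature = (1, 3, 0)

Answer: (1, 3, 0)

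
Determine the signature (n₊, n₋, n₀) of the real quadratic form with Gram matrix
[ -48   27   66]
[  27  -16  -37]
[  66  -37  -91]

Answer: (0, 3, 0)

Derivation:
step 0: pivot -48 → sign −
step 1: pivot -13/16 → sign −
step 2: pivot -3/13 → sign −
signature = (0, 3, 0)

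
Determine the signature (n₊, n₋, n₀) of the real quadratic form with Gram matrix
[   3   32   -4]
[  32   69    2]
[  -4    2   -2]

Answer: (1, 2, 0)

Derivation:
step 0: pivot 3 → sign +
step 1: pivot -817/3 → sign −
step 2: pivot -6/817 → sign −
signature = (1, 2, 0)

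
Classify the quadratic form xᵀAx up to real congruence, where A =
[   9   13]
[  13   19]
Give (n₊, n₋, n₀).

step 0: pivot 9 → sign +
step 1: pivot 2/9 → sign +
signature = (2, 0, 0)

Answer: (2, 0, 0)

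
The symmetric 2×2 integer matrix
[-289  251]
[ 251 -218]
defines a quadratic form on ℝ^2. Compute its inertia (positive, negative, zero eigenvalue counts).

step 0: pivot -289 → sign −
step 1: pivot -1/289 → sign −
signature = (0, 2, 0)

Answer: (0, 2, 0)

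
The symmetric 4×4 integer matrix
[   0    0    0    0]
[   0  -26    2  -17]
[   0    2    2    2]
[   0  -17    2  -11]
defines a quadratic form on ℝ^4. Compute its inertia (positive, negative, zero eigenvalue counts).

step 0: pivot -26 → sign −
step 1: pivot 28/13 → sign +
step 2: pivot -3/28 → sign −
step 3: row/col 3 already zero → sign 0
signature = (1, 2, 1)

Answer: (1, 2, 1)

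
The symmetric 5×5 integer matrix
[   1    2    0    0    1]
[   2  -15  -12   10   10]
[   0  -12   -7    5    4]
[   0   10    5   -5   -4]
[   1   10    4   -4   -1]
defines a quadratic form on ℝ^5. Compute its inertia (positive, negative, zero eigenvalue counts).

Answer: (3, 2, 0)

Derivation:
step 0: pivot 1 → sign +
step 1: pivot -19 → sign −
step 2: pivot 11/19 → sign +
step 3: pivot -30/11 → sign −
step 4: pivot 6/5 → sign +
signature = (3, 2, 0)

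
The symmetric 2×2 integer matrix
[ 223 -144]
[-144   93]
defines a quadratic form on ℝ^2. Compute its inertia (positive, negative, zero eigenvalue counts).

Answer: (2, 0, 0)

Derivation:
step 0: pivot 223 → sign +
step 1: pivot 3/223 → sign +
signature = (2, 0, 0)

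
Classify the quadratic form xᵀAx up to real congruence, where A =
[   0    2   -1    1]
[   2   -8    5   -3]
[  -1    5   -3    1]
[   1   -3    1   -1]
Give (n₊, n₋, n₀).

Answer: (2, 2, 0)

Derivation:
step 0: pivot -8 → sign −
step 1: pivot 1/2 → sign +
step 2: pivot -2 → sign −
step 3: pivot 1/2 → sign +
signature = (2, 2, 0)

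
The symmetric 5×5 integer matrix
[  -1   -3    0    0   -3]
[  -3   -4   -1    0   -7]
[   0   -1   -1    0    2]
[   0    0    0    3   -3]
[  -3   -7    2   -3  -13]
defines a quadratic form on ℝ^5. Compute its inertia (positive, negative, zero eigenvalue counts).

step 0: pivot -1 → sign −
step 1: pivot 5 → sign +
step 2: pivot -6/5 → sign −
step 3: pivot 3 → sign +
step 4: pivot -3 → sign −
signature = (2, 3, 0)

Answer: (2, 3, 0)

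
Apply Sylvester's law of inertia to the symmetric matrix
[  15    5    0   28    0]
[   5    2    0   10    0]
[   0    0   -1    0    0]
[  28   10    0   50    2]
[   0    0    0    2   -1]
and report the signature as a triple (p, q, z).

step 0: pivot 15 → sign +
step 1: pivot 1/3 → sign +
step 2: pivot -1 → sign −
step 3: pivot -18/5 → sign −
step 4: pivot 1/9 → sign +
signature = (3, 2, 0)

Answer: (3, 2, 0)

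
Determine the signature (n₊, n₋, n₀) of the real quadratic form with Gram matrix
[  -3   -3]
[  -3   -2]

Answer: (1, 1, 0)

Derivation:
step 0: pivot -3 → sign −
step 1: pivot 1 → sign +
signature = (1, 1, 0)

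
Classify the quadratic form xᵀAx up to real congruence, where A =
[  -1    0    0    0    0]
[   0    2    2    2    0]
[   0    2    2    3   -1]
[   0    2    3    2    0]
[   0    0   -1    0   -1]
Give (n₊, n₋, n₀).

Answer: (2, 3, 0)

Derivation:
step 0: pivot -1 → sign −
step 1: pivot 2 → sign +
step 2: pivot 2 → sign +
step 3: pivot -1/2 → sign −
step 4: pivot -1 → sign −
signature = (2, 3, 0)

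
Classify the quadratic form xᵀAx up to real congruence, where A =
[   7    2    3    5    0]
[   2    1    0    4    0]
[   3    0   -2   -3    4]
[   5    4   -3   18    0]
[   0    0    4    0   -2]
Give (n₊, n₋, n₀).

Answer: (3, 2, 0)

Derivation:
step 0: pivot 7 → sign +
step 1: pivot 3/7 → sign +
step 2: pivot -5 → sign −
step 3: pivot -1 → sign −
step 4: pivot 6/5 → sign +
signature = (3, 2, 0)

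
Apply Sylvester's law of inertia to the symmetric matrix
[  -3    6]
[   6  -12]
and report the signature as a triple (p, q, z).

Answer: (0, 1, 1)

Derivation:
step 0: pivot -3 → sign −
step 1: row/col 1 already zero → sign 0
signature = (0, 1, 1)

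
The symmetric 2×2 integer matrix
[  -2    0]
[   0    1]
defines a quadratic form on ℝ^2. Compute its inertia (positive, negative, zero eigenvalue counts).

Answer: (1, 1, 0)

Derivation:
step 0: pivot -2 → sign −
step 1: pivot 1 → sign +
signature = (1, 1, 0)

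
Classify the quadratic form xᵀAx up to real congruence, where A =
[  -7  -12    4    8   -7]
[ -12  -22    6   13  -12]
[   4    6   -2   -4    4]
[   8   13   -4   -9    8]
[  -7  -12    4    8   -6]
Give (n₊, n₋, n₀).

step 0: pivot -7 → sign −
step 1: pivot -10/7 → sign −
step 2: pivot 4/5 → sign +
step 3: pivot -3/4 → sign −
step 4: pivot 1 → sign +
signature = (2, 3, 0)

Answer: (2, 3, 0)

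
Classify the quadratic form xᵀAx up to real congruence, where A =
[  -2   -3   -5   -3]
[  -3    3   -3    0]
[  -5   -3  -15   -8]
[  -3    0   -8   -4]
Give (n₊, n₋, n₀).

step 0: pivot -2 → sign −
step 1: pivot 15/2 → sign +
step 2: pivot -26/5 → sign −
step 3: pivot -3/13 → sign −
signature = (1, 3, 0)

Answer: (1, 3, 0)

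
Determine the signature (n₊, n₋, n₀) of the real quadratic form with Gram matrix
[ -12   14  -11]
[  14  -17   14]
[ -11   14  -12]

step 0: pivot -12 → sign −
step 1: pivot -2/3 → sign −
step 2: pivot 1/8 → sign +
signature = (1, 2, 0)

Answer: (1, 2, 0)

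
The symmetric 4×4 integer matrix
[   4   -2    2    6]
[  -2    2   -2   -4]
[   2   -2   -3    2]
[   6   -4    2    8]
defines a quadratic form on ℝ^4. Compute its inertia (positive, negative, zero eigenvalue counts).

Answer: (2, 2, 0)

Derivation:
step 0: pivot 4 → sign +
step 1: pivot 1 → sign +
step 2: pivot -5 → sign −
step 3: pivot -6/5 → sign −
signature = (2, 2, 0)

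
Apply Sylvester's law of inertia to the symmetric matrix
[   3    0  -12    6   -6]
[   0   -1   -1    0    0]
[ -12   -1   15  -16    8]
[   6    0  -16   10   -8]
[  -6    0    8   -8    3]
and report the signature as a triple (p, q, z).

Answer: (1, 3, 1)

Derivation:
step 0: pivot 3 → sign +
step 1: pivot -1 → sign −
step 2: pivot -32 → sign −
step 3: pivot -1 → sign −
step 4: row/col 4 already zero → sign 0
signature = (1, 3, 1)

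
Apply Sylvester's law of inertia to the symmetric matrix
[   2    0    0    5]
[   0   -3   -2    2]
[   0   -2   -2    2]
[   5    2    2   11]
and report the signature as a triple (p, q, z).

step 0: pivot 2 → sign +
step 1: pivot -3 → sign −
step 2: pivot -2/3 → sign −
step 3: pivot 1/2 → sign +
signature = (2, 2, 0)

Answer: (2, 2, 0)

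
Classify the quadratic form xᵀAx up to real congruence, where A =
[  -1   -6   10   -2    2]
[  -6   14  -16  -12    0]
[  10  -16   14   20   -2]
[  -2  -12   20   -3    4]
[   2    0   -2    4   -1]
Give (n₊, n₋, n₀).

Answer: (3, 2, 0)

Derivation:
step 0: pivot -1 → sign −
step 1: pivot 50 → sign +
step 2: pivot -38/25 → sign −
step 3: pivot 1 → sign +
step 4: pivot 3/19 → sign +
signature = (3, 2, 0)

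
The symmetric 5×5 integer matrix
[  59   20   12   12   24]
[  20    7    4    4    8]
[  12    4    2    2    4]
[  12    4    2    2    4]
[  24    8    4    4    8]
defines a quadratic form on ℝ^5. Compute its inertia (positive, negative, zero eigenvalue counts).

step 0: pivot 59 → sign +
step 1: pivot 13/59 → sign +
step 2: pivot -6/13 → sign −
step 3: row/col 3 already zero → sign 0
step 4: row/col 4 already zero → sign 0
signature = (2, 1, 2)

Answer: (2, 1, 2)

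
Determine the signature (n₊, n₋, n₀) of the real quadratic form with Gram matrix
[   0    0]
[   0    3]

step 0: pivot 3 → sign +
step 1: row/col 1 already zero → sign 0
signature = (1, 0, 1)

Answer: (1, 0, 1)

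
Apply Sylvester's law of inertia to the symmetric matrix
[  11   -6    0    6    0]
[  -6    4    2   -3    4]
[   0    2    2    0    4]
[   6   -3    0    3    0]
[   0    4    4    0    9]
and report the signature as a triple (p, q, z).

step 0: pivot 11 → sign +
step 1: pivot 8/11 → sign +
step 2: pivot -7/2 → sign −
step 3: pivot -3/14 → sign −
step 4: pivot 1 → sign +
signature = (3, 2, 0)

Answer: (3, 2, 0)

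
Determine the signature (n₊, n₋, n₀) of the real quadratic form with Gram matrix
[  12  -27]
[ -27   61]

Answer: (2, 0, 0)

Derivation:
step 0: pivot 12 → sign +
step 1: pivot 1/4 → sign +
signature = (2, 0, 0)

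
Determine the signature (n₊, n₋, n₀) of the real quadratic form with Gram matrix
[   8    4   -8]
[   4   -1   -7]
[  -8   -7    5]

Answer: (1, 1, 1)

Derivation:
step 0: pivot 8 → sign +
step 1: pivot -3 → sign −
step 2: row/col 2 already zero → sign 0
signature = (1, 1, 1)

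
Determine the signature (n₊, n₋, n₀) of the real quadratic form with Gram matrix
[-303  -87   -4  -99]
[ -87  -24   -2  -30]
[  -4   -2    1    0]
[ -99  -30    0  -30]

step 0: pivot -303 → sign −
step 1: pivot 99/101 → sign +
step 2: pivot 31/99 → sign +
step 3: pivot -6/31 → sign −
signature = (2, 2, 0)

Answer: (2, 2, 0)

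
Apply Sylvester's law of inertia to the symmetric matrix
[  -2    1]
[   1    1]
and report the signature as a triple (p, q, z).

step 0: pivot -2 → sign −
step 1: pivot 3/2 → sign +
signature = (1, 1, 0)

Answer: (1, 1, 0)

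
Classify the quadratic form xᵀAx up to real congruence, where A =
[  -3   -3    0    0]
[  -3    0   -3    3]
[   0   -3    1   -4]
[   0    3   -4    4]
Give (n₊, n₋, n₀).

Answer: (2, 2, 0)

Derivation:
step 0: pivot -3 → sign −
step 1: pivot 3 → sign +
step 2: pivot -2 → sign −
step 3: pivot 3/2 → sign +
signature = (2, 2, 0)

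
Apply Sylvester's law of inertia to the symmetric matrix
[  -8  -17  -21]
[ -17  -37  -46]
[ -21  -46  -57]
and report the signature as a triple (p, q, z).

step 0: pivot -8 → sign −
step 1: pivot -7/8 → sign −
step 2: pivot 2/7 → sign +
signature = (1, 2, 0)

Answer: (1, 2, 0)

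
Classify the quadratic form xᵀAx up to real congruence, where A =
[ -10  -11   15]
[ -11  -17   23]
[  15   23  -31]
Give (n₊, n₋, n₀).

step 0: pivot -10 → sign −
step 1: pivot -49/10 → sign −
step 2: pivot 6/49 → sign +
signature = (1, 2, 0)

Answer: (1, 2, 0)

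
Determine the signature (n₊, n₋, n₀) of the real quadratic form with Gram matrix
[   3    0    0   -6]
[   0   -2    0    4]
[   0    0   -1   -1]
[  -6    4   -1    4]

step 0: pivot 3 → sign +
step 1: pivot -2 → sign −
step 2: pivot -1 → sign −
step 3: pivot 1 → sign +
signature = (2, 2, 0)

Answer: (2, 2, 0)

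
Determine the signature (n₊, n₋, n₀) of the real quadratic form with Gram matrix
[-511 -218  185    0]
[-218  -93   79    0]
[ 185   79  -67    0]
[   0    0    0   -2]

step 0: pivot -511 → sign −
step 1: pivot 1/511 → sign +
step 2: pivot -3 → sign −
step 3: pivot -2 → sign −
signature = (1, 3, 0)

Answer: (1, 3, 0)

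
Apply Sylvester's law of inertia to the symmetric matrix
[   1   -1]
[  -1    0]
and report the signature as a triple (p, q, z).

Answer: (1, 1, 0)

Derivation:
step 0: pivot 1 → sign +
step 1: pivot -1 → sign −
signature = (1, 1, 0)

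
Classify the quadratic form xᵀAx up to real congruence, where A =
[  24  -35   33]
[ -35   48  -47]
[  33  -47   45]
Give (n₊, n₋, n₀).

step 0: pivot 24 → sign +
step 1: pivot -73/24 → sign −
step 2: pivot 3/73 → sign +
signature = (2, 1, 0)

Answer: (2, 1, 0)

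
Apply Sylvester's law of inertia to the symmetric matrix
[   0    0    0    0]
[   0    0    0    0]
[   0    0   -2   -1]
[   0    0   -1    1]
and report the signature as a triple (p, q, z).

Answer: (1, 1, 2)

Derivation:
step 0: pivot -2 → sign −
step 1: pivot 3/2 → sign +
step 2: row/col 2 already zero → sign 0
step 3: row/col 3 already zero → sign 0
signature = (1, 1, 2)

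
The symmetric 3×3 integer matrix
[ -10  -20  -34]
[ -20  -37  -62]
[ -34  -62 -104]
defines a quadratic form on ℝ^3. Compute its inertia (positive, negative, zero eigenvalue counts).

step 0: pivot -10 → sign −
step 1: pivot 3 → sign +
step 2: pivot -2/5 → sign −
signature = (1, 2, 0)

Answer: (1, 2, 0)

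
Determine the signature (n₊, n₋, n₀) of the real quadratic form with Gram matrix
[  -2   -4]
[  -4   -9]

Answer: (0, 2, 0)

Derivation:
step 0: pivot -2 → sign −
step 1: pivot -1 → sign −
signature = (0, 2, 0)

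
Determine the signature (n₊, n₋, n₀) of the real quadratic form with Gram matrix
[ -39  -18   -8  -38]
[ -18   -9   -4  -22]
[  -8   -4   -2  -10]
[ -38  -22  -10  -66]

step 0: pivot -39 → sign −
step 1: pivot -9/13 → sign −
step 2: pivot -2/9 → sign −
step 3: row/col 3 already zero → sign 0
signature = (0, 3, 1)

Answer: (0, 3, 1)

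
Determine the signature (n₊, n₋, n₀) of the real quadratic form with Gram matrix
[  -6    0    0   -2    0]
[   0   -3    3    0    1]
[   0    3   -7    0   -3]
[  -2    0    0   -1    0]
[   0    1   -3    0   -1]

Answer: (1, 4, 0)

Derivation:
step 0: pivot -6 → sign −
step 1: pivot -3 → sign −
step 2: pivot -4 → sign −
step 3: pivot -1/3 → sign −
step 4: pivot 1/3 → sign +
signature = (1, 4, 0)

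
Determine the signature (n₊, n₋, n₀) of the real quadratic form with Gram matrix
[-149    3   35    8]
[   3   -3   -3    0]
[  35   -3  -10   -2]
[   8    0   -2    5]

step 0: pivot -149 → sign −
step 1: pivot -438/149 → sign −
step 2: pivot 1/73 → sign +
step 3: pivot 1 → sign +
signature = (2, 2, 0)

Answer: (2, 2, 0)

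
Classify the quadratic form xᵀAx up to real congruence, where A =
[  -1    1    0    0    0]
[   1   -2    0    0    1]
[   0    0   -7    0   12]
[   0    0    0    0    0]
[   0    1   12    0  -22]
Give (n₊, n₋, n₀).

Answer: (0, 4, 1)

Derivation:
step 0: pivot -1 → sign −
step 1: pivot -1 → sign −
step 2: pivot -7 → sign −
step 3: pivot -3/7 → sign −
step 4: row/col 4 already zero → sign 0
signature = (0, 4, 1)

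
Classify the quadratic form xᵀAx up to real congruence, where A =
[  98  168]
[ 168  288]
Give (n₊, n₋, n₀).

step 0: pivot 98 → sign +
step 1: row/col 1 already zero → sign 0
signature = (1, 0, 1)

Answer: (1, 0, 1)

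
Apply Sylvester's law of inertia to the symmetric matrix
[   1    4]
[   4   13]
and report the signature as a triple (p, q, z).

Answer: (1, 1, 0)

Derivation:
step 0: pivot 1 → sign +
step 1: pivot -3 → sign −
signature = (1, 1, 0)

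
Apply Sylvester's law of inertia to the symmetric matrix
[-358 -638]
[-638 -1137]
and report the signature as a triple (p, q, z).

Answer: (0, 2, 0)

Derivation:
step 0: pivot -358 → sign −
step 1: pivot -1/179 → sign −
signature = (0, 2, 0)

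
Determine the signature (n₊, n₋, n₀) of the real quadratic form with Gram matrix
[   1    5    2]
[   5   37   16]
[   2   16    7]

Answer: (2, 0, 1)

Derivation:
step 0: pivot 1 → sign +
step 1: pivot 12 → sign +
step 2: row/col 2 already zero → sign 0
signature = (2, 0, 1)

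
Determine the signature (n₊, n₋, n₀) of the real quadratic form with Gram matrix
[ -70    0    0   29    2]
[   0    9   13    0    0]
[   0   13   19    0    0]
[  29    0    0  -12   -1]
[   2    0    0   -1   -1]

step 0: pivot -70 → sign −
step 1: pivot 9 → sign +
step 2: pivot 2/9 → sign +
step 3: pivot 1/70 → sign +
step 4: pivot -3 → sign −
signature = (3, 2, 0)

Answer: (3, 2, 0)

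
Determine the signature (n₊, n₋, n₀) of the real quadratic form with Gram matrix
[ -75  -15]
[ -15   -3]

Answer: (0, 1, 1)

Derivation:
step 0: pivot -75 → sign −
step 1: row/col 1 already zero → sign 0
signature = (0, 1, 1)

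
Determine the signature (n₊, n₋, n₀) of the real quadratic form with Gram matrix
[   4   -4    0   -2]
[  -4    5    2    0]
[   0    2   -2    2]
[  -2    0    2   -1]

step 0: pivot 4 → sign +
step 1: pivot 1 → sign +
step 2: pivot -6 → sign −
step 3: row/col 3 already zero → sign 0
signature = (2, 1, 1)

Answer: (2, 1, 1)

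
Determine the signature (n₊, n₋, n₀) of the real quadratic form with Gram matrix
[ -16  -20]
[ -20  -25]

Answer: (0, 1, 1)

Derivation:
step 0: pivot -16 → sign −
step 1: row/col 1 already zero → sign 0
signature = (0, 1, 1)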